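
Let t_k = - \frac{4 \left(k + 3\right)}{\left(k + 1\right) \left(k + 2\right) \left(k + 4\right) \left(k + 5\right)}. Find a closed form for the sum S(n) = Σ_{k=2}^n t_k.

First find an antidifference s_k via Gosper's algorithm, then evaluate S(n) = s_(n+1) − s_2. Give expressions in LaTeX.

The ratio is (k + 1)*(k + 4)**2/((k + 3)**2*(k + 6)).
Gosper form: A/B · C(k+1)/C(k) with A=k + 1, B=k + 6, C=k**2 + 6*k + 9.
Key eq: (k + 1)·f(k+1) = (k + 5)·f(k) + (k**2 + 6*k + 9).
Bound: deg f ≤ 4.
Solve for f: f(k) = k*(k + 2)*(k + 3)*(k + 5)/8 (degree 4 ≤ 4).
So s_k = (B(k−1)f/C)·t_k = (k*(k + 2)*(k + 5)**2/(8*(k + 3)))·t_k = k*(-k - 5)/(2*(k**2 + 5*k + 4)).
Verify: 4*(-k - 3)/(k**4 + 12*k**3 + 49*k**2 + 78*k + 40) matches t_k.
Evaluate: s_(n+1) = (-n**2 - 7*n - 6)/(2*(n**2 + 7*n + 10)); subtract s_(2) = -7/18 ⇒ S(n) = (-n**2 - 7*n + 8)/(9*(n**2 + 7*n + 10)).

S(n) = \frac{- n^{2} - 7 n + 8}{9 \left(n^{2} + 7 n + 10\right)}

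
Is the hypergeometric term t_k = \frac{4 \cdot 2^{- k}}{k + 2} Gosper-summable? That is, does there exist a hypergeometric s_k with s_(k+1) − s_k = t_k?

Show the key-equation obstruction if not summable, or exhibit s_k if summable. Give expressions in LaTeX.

r(k) = (k + 2)/(2*(k + 3)) after simplifying.
Normal form (A,B,C) = (k/2 + 1, k + 3, 1).
Set up (k/2 + 1)·f(k+1) − (k + 2)·f(k) − (1) = 0.
From deg A=1, deg B=1, deg C=0: d=-1.
d = -1 < 0 ⇒ no nonzero polynomial f; not summable.

No. Not Gosper-summable.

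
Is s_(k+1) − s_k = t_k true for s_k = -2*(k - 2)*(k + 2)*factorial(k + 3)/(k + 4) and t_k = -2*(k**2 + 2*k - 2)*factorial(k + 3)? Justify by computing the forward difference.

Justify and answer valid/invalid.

Invalid: residual 4*(k + 2)*(k**2 + 4*k - 3)*factorial(k + 3)/((k + 4)*(k + 5)) ≠ 0.

s_(k+1) = -2*(k - 1)*(k + 3)*factorial(k + 4)/(k + 5)
s_(k+1) − s_k = -2*(k**4 + 9*k**3 + 24*k**2 + 12*k - 28)*factorial(k + 3)/((k + 4)*(k + 5))
(s_(k+1) − s_k) − t_k = 4*(k + 2)*(k**2 + 4*k - 3)*factorial(k + 3)/((k + 4)*(k + 5))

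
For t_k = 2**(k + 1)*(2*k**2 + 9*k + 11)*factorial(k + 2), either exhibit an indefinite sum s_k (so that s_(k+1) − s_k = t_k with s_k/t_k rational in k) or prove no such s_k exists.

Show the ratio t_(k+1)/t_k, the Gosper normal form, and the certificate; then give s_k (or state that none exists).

The ratio is 2*(2*k**3 + 19*k**2 + 61*k + 66)/(2*k**2 + 9*k + 11).
Normal form (A,B,C) = (2*k + 6, 1, k**2 + 9*k/2 + 11/2).
f must satisfy (2*k + 6)·f(k+1) − (1)·f(k) = k**2 + 9*k/2 + 11/2.
Bound: deg f ≤ 1.
Coefficient equations give f(k) = (k + 1)/2.
Get s_k = R·t_k = 2**(k + 1)*(k + 1)*factorial(k + 2) with R(k) = B(k−1)f(k)/C(k) = (k + 1)/(2*k**2 + 9*k + 11).
Δs = 2**(k + 1)*(2*k**2 + 9*k + 11)*factorial(k + 2), as required.

s_k = 2**(k + 1)*(k + 1)*factorial(k + 2)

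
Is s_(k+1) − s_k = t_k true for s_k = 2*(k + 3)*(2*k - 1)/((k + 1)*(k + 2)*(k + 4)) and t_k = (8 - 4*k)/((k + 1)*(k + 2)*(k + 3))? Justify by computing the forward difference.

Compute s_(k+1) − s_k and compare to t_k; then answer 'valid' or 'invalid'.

Invalid: residual 2*(4*k**2 + 9*k - 19)/(k**5 + 15*k**4 + 85*k**3 + 225*k**2 + 274*k + 120) ≠ 0.

s_(k+1) = 2*(k + 4)*(2*k + 1)/((k + 2)*(k + 3)*(k + 5))
s_(k+1) − s_k = 2*(-2*k**3 - 10*k**2 + 5*k + 61)/(k**5 + 15*k**4 + 85*k**3 + 225*k**2 + 274*k + 120)
(s_(k+1) − s_k) − t_k = 2*(4*k**2 + 9*k - 19)/(k**5 + 15*k**4 + 85*k**3 + 225*k**2 + 274*k + 120)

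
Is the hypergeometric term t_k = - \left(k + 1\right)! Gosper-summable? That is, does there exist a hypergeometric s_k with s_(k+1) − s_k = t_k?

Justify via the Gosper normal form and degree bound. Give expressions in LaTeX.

r(k) = k + 2 after simplifying.
Normal form (A,B,C) = (k + 2, 1, 1).
Need (k + 2)·f(k+1) − (1)·f(k) = 1.
d = -1 from the (1,0,0) case.
Negative degree bound (-1): no f exists, t_k not Gosper-summable.

No — negative degree bound, so no certificate f.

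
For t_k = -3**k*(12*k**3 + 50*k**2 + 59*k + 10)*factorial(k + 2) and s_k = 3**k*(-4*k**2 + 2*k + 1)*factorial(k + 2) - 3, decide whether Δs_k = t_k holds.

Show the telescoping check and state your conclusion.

s_(k+1) = 3**(k + 1)*(2*k - 4*(k + 1)**2 + 3)*factorial(k + 3) - 3
s_(k+1) − s_k = -3**k*(12*k**3 + 50*k**2 + 59*k + 10)*factorial(k + 2)
(s_(k+1) − s_k) − t_k = 0

valid; difference matches t_k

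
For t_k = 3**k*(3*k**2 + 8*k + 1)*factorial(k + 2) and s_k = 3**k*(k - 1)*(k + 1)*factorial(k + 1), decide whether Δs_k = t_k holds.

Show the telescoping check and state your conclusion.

s_(k+1) = 3**(k + 1)*k*(k + 2)*factorial(k + 2)
s_(k+1) − s_k = 3**k*(3*k**3 + 11*k**2 + 12*k + 1)*factorial(k + 1)
(s_(k+1) − s_k) − t_k = -3**k*(3*k**2 + 5*k + 1)*factorial(k + 1)

Invalid: residual -3**k*(3*k**2 + 5*k + 1)*factorial(k + 1) ≠ 0.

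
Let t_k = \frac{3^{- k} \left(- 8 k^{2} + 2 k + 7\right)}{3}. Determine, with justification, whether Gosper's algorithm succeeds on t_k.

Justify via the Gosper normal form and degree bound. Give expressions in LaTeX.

t_(k+1)/t_k = (8*k**2 + 14*k - 1)/(3*(8*k**2 - 2*k - 7)).
A = 1/3, B = 1, C = k**2 - k/4 - 7/8.
Key eq: (1/3)·f(k+1) = (1)·f(k) + (k**2 - k/4 - 7/8).
From deg A=0, deg B=0, deg C=2: d=2.
Match coefficients ⇒ f(k) = -3*k*(4*k + 3)/8.
R(k) = B(k−1)·f(k)/C(k) = -3*k*(4*k + 3)/(8*k**2 - 2*k - 7); s_k = R·t_k = k*(4*k + 3)/3**k.
Check: Δs_k = (-8*k**2 + 2*k + 7)/(3*3**k). ✓

Yes. s_k = 3^{- k} k \left(4 k + 3\right).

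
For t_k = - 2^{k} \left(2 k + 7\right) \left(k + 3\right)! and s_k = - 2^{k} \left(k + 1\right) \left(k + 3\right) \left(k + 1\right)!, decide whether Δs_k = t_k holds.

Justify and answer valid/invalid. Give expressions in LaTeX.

s_(k+1) = -2**(k + 1)*(k + 2)*(k + 4)*factorial(k + 2)
s_(k+1) − s_k = -2**k*(2*k**3 + 15*k**2 + 36*k + 29)*factorial(k + 1)
(s_(k+1) − s_k) − t_k = 2**k*(2*k**2 + 11*k + 13)*factorial(k + 1)

Invalid: residual 2^{k} \left(2 k^{2} + 11 k + 13\right) \left(k + 1\right)! ≠ 0.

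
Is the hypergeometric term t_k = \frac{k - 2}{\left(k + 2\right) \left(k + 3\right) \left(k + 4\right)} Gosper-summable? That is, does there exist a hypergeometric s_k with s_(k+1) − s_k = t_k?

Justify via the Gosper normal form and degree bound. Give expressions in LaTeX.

Yes. s_k = - \frac{k}{\left(k + 2\right) \left(k + 3\right)}.

Step 1: r(k) = (k - 1)*(k + 2)/((k - 2)*(k + 5)).
Take A(k)=k + 2, B(k)=k + 5, C(k)=k - 2.
Set up (k + 2)·f(k+1) − (k + 4)·f(k) − (k - 2) = 0.
From deg A=1, deg B=1, deg C=1: d=2.
Solve for f: f(k) = -k (degree 1 ≤ 2).
R(k) = B(k−1)·f(k)/C(k) = -k*(k + 4)/(k - 2); s_k = R·t_k = -k/((k + 2)*(k + 3)).
Δs = (k - 2)/(k**3 + 9*k**2 + 26*k + 24), as required.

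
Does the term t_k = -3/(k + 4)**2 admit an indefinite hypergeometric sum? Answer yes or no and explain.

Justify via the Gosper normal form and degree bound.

Compute t_(k+1)/t_k: get (k + 4)**2/(k + 5)**2.
A = k**2 + 8*k + 16, B = k**2 + 10*k + 25, C = 1.
Set up (k**2 + 8*k + 16)·f(k+1) − (k**2 + 8*k + 16)·f(k) − (1) = 0.
deg f ≤ 0 (via 2,2,0).
Write f(k) = c0. Then LHS − RHS = -1, requiring -1 = 0: contradictory. No certificate.

No — key equation has no polynomial f.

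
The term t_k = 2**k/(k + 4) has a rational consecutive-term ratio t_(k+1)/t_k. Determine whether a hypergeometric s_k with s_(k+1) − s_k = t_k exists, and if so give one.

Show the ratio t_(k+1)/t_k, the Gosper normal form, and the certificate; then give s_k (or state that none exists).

The ratio is 2*(k + 4)/(k + 5).
Normal form (A,B,C) = (2*k + 8, k + 5, 1).
Solve (2*k + 8)·f(k+1) − (k + 4)·f(k) = 1.
From deg A=1, deg B=1, deg C=0: d=-1.
Negative degree bound (-1): no f exists, t_k not Gosper-summable.

not Gosper-summable; s_k does not exist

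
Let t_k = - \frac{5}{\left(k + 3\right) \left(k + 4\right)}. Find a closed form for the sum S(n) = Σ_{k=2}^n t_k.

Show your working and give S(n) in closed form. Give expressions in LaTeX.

Compute t_(k+1)/t_k: get (k + 3)/(k + 5).
Take A(k)=k + 3, B(k)=k + 5, C(k)=1.
f must satisfy (k + 3)·f(k+1) − (k + 4)·f(k) = 1.
deg f ≤ 1 (via 1,1,0).
Solving with deg f ≤ 1: f(k) = k/3.
R(k) = B(k−1)·f(k)/C(k) = k*(k + 4)/3; s_k = R·t_k = -5*k/(3*k + 9).
Verify: -5/(k**2 + 7*k + 12) matches t_k.
s_(n+1) = 5*(-n - 1)/(3*(n + 4)) and s_(2) = -2/3, so S(n) = (1 - n)/(n + 4).

S(n) = \frac{1 - n}{n + 4}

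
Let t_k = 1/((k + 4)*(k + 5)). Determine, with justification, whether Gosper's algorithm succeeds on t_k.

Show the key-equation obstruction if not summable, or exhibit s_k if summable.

r(k) = (k + 4)/(k + 6) after simplifying.
A = k + 4, B = k + 6, C = 1.
Key eq: (k + 4)·f(k+1) = (k + 5)·f(k) + (1).
d = 1 from the (1,1,0) case.
A polynomial solution: f(k) = k/4.
Then R = B(k−1)f/C = k*(k + 5)/4, so s_k = R(k)·t_k = k/(4*(k + 4)).
Verify: 1/(k**2 + 9*k + 20) matches t_k.

Yes. s_k = k/(4*(k + 4)).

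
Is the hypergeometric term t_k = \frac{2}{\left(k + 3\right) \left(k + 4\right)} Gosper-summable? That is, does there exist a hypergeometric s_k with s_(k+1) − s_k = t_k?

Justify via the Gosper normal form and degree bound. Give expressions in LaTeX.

Yes. s_k = \frac{2 k}{3 \left(k + 3\right)}.

The ratio is (k + 3)/(k + 5).
So A=k + 3 and B=k + 5, with C=1.
Key eq: (k + 3)·f(k+1) = (k + 4)·f(k) + (1).
Bound: deg f ≤ 1.
A polynomial solution: f(k) = k/3.
Then R = B(k−1)f/C = k*(k + 4)/3, so s_k = R(k)·t_k = 2*k/(3*(k + 3)).
Δs = 2/(k**2 + 7*k + 12), as required.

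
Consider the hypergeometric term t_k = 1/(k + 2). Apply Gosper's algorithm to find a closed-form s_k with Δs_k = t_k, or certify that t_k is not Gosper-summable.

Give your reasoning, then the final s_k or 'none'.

Compute t_(k+1)/t_k: get (k + 2)/(k + 3).
Gosper form: A/B · C(k+1)/C(k) with A=k + 2, B=k + 3, C=1.
f must satisfy (k + 2)·f(k+1) − (k + 2)·f(k) = 1.
Bound: deg f ≤ 0.
Write f(k) = c0. Then LHS − RHS = -1, requiring -1 = 0: contradictory. No certificate.

no hypergeometric antidifference exists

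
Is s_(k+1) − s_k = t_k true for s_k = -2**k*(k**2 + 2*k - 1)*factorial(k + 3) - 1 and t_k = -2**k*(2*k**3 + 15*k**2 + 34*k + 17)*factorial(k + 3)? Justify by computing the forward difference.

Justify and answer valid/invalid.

Valid — Δs_k = t_k.

s_(k+1) = -2**(k + 1)*(2*k + (k + 1)**2 + 1)*factorial(k + 4) - 1
s_(k+1) − s_k = -2**k*(2*k**3 + 15*k**2 + 34*k + 17)*factorial(k + 3)
(s_(k+1) − s_k) − t_k = 0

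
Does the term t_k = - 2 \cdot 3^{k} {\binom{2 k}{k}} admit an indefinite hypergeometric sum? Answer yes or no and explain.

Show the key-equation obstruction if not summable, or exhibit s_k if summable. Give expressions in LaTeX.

Step 1: r(k) = 6*(2*k + 1)/(k + 1).
Gosper form: A/B · C(k+1)/C(k) with A=12*k + 6, B=k + 1, C=1.
Key eq: (12*k + 6)·f(k+1) = (k)·f(k) + (1).
deg f ≤ -1 (via 1,1,0).
Negative degree bound (-1): no f exists, t_k not Gosper-summable.

No. Not Gosper-summable.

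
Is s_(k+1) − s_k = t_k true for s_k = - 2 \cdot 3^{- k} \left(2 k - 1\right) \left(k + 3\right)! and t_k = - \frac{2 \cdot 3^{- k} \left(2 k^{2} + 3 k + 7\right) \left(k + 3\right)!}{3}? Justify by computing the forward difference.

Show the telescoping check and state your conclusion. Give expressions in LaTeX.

s_(k+1) = -2*(2*k + 1)*factorial(k + 4)/(3*3**k)
s_(k+1) − s_k = -2*(2*k**2 + 3*k + 7)*factorial(k + 3)/(3*3**k)
(s_(k+1) − s_k) − t_k = 0

valid; difference matches t_k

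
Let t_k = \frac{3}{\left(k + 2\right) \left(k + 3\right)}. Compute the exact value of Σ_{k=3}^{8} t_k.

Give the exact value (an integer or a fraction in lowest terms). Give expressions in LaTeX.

r(k) = (k + 2)/(k + 4) after simplifying.
A = k + 2, B = k + 4, C = 1.
Need (k + 2)·f(k+1) − (k + 3)·f(k) = 1.
Bound: deg f ≤ 1.
Coefficient equations give f(k) = k/2.
So s_k = (B(k−1)f/C)·t_k = (k*(k + 3)/2)·t_k = 3*k/(2*(k + 2)).
Δs = 3/(k**2 + 5*k + 6), as required.
Sum = s_(9) − s_(3); s_(9) = 27/22, s_(3) = 9/10 ⇒ 18/55.

Σ = 18/55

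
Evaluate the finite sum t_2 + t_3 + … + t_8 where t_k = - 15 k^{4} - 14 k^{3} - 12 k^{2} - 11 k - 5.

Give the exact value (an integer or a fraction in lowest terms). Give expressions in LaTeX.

Σ = -152551

t_(k+1)/t_k = (15*k**4 + 74*k**3 + 144*k**2 + 137*k + 57)/(15*k**4 + 14*k**3 + 12*k**2 + 11*k + 5).
Gosper form: A/B · C(k+1)/C(k) with A=1, B=1, C=k**4 + 14*k**3/15 + 4*k**2/5 + 11*k/15 + 1/3.
f must satisfy (1)·f(k+1) − (1)·f(k) = k**4 + 14*k**3/15 + 4*k**2/5 + 11*k/15 + 1/3.
Bound: deg f ≤ 5.
Solve for f: f(k) = k*(3*k**4 - 4*k**3 + 2*k**2 + 3*k + 1)/15 (degree 5 ≤ 5).
Then R = B(k−1)f/C = k*(3*k**4 - 4*k**3 + 2*k**2 + 3*k + 1)/(15*k**4 + 14*k**3 + 12*k**2 + 11*k + 5), so s_k = R(k)·t_k = k*(-3*k**4 + 4*k**3 - 2*k**2 - 3*k - 1).
Δs = -15*k**4 - 14*k**3 - 12*k**2 - 11*k - 5, as required.
Sum = s_(9) − s_(2); s_(9) = -152613, s_(2) = -62 ⇒ -152551.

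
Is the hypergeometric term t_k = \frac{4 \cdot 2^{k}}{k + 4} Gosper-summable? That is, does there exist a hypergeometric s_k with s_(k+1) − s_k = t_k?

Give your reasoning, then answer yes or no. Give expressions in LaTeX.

r(k) = 2*(k + 4)/(k + 5) after simplifying.
Gosper form: A/B · C(k+1)/C(k) with A=2*k + 8, B=k + 5, C=1.
Solve (2*k + 8)·f(k+1) − (k + 4)·f(k) = 1.
From deg A=1, deg B=1, deg C=0: d=-1.
Negative degree bound (-1): no f exists, t_k not Gosper-summable.

No — negative degree bound, so no certificate f.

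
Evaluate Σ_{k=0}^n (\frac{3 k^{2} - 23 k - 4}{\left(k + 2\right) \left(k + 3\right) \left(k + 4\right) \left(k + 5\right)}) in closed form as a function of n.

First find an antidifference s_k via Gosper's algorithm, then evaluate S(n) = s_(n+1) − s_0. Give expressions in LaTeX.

The ratio is (k + 2)*(23*k - 3*(k + 1)**2 + 27)/((k + 6)*(-3*k**2 + 23*k + 4)).
Take A(k)=k + 2, B(k)=k + 6, C(k)=k**2 - 23*k/3 - 4/3.
Solve (k + 2)·f(k+1) − (k + 5)·f(k) = k**2 - 23*k/3 - 4/3.
d = 3 from the (1,1,2) case.
Solving with deg f ≤ 3: f(k) = -k*(k**2 + 45*k - 22)/36.
Certificate R = B(k−1)f/C = -k*(k + 5)*(k**2 + 45*k - 22)/(12*(3*k**2 - 23*k - 4)) gives s_k = k*(-k**2 - 45*k + 22)/(12*(k + 2)*(k + 3)*(k + 4)).
Δs = (3*k**2 - 23*k - 4)/(k**4 + 14*k**3 + 71*k**2 + 154*k + 120), as required.
Σ_(k=0)^n t_k = s_(n+1) − s_(0) = ((-n**3 - 48*n**2 - 71*n - 24)/(12*(n**3 + 12*n**2 + 47*n + 60))) − (0), i.e. (-n**3 - 48*n**2 - 71*n - 24)/(12*(n**3 + 12*n**2 + 47*n + 60)).

S(n) = \frac{- n^{3} - 48 n^{2} - 71 n - 24}{12 \left(n^{3} + 12 n^{2} + 47 n + 60\right)}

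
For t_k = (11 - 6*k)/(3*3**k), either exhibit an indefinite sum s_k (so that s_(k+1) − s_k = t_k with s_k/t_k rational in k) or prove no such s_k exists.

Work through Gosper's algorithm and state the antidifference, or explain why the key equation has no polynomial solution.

t_(k+1)/t_k = (6*k - 5)/(3*(6*k - 11)).
A = 1/3, B = 1, C = k - 11/6.
Set up (1/3)·f(k+1) − (1)·f(k) − (k - 11/6) = 0.
Bound: deg f ≤ 1.
A polynomial solution: f(k) = -(3*k - 4)/2.
So s_k = (B(k−1)f/C)·t_k = (-3*(3*k - 4)/(6*k - 11))·t_k = (3*k - 4)/3**k.
s_(k+1) − s_k = (11 - 6*k)/(3*3**k) = t_k.

s_k = (3*k - 4)/3**k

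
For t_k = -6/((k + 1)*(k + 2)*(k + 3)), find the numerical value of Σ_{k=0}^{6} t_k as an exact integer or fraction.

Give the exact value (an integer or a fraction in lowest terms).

Σ = -35/24

The ratio is (k + 1)/(k + 4).
So A=k + 1 and B=k + 4, with C=1.
Set up (k + 1)·f(k+1) − (k + 3)·f(k) − (1) = 0.
d = 2 from the (1,1,0) case.
Coefficient equations give f(k) = k*(k + 3)/4.
Get s_k = R·t_k = 3*k*(-k - 3)/(2*(k + 1)*(k + 2)) with R(k) = B(k−1)f(k)/C(k) = k*(k + 3)**2/4.
s_(k+1) − s_k = -6/(k**3 + 6*k**2 + 11*k + 6) = t_k.
Sum = s_(7) − s_(0); s_(7) = -35/24, s_(0) = 0 ⇒ -35/24.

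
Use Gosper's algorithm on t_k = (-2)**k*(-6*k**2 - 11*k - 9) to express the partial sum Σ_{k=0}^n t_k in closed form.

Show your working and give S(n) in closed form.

S(n) = -4*(-2)**n*n**2 - 10*(-2)**n*n - 8*(-2)**n - 1

Step 1: r(k) = 2*(-6*k**2 - 23*k - 26)/(6*k**2 + 11*k + 9).
Normal form (A,B,C) = (-2, 1, k**2 + 11*k/6 + 3/2).
Key eq: (-2)·f(k+1) = (1)·f(k) + (k**2 + 11*k/6 + 3/2).
Bound: deg f ≤ 2.
Coefficient equations give f(k) = -(2*k**2 + k + 1)/6.
Then R = B(k−1)f/C = -(2*k**2 + k + 1)/(6*k**2 + 11*k + 9), so s_k = R(k)·t_k = (-2)**k*(2*k**2 + k + 1).
Check: Δs_k = (-2)**k*(-6*k**2 - 11*k - 9). ✓
s_(n+1) = (-2)**(n + 1)*(2*n**2 + 5*n + 4) and s_(0) = 1, so S(n) = -4*(-2)**n*n**2 - 10*(-2)**n*n - 8*(-2)**n - 1.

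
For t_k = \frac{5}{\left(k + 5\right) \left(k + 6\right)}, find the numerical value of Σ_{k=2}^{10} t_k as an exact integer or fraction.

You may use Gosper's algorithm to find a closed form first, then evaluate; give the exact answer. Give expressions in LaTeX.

Σ = 45/112

Compute t_(k+1)/t_k: get (k + 5)/(k + 7).
A = k + 5, B = k + 7, C = 1.
Need (k + 5)·f(k+1) − (k + 6)·f(k) = 1.
Degrees (1,1,0) ⇒ d ≤ 1.
A polynomial solution: f(k) = k/5.
Then R = B(k−1)f/C = k*(k + 6)/5, so s_k = R(k)·t_k = k/(k + 5).
s_(k+1) − s_k = 5/(k**2 + 11*k + 30) = t_k.
Evaluate s at k=11 and k=2: 11/16 and 2/7; difference 45/112.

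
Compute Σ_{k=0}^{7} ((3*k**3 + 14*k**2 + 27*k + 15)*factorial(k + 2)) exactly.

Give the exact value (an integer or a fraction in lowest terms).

Σ = 754790400

r(k) = (3*k**4 + 32*k**3 + 133*k**2 + 251*k + 177)/(3*k**3 + 14*k**2 + 27*k + 15) after simplifying.
Take A(k)=k + 3, B(k)=1, C(k)=k**3 + 14*k**2/3 + 9*k + 5.
Set up (k + 3)·f(k+1) − (1)·f(k) − (k**3 + 14*k**2/3 + 9*k + 5) = 0.
Degrees (1,0,3) ⇒ d ≤ 2.
Match coefficients ⇒ f(k) = k*(3*k + 2)/3.
R(k) = B(k−1)·f(k)/C(k) = k*(3*k + 2)/(3*k**3 + 14*k**2 + 27*k + 15); s_k = R·t_k = k*(3*k + 2)*factorial(k + 2).
s_(k+1) − s_k = (3*k**3 + 14*k**2 + 27*k + 15)*factorial(k + 2) = t_k.
Evaluate s at k=8 and k=0: 754790400 and 0; difference 754790400.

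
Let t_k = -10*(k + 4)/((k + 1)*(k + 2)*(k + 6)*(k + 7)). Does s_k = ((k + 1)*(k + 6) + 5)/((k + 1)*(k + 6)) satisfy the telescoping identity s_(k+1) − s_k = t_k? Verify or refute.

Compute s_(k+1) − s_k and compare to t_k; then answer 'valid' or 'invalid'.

s_(k+1) = ((k + 2)*(k + 7) + 5)/((k + 2)*(k + 7))
s_(k+1) − s_k = 10*(-k - 4)/(k**4 + 16*k**3 + 83*k**2 + 152*k + 84)
(s_(k+1) − s_k) − t_k = 0

valid; difference matches t_k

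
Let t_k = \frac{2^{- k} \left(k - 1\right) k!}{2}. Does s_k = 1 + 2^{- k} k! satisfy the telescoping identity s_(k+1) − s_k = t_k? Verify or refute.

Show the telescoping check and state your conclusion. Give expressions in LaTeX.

s_(k+1) = (2*2**k + k*factorial(k) + factorial(k))/(2*2**k)
s_(k+1) − s_k = (k - 1)*factorial(k)/(2*2**k)
(s_(k+1) − s_k) − t_k = 0

Valid — Δs_k = t_k.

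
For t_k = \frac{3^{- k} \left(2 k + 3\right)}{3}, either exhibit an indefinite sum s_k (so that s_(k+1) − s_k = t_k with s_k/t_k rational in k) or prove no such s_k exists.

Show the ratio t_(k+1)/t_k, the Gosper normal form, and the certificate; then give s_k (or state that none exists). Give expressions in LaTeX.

s_k = 3^{- k} \left(- k - 2\right)

t_(k+1)/t_k = (2*k + 5)/(3*(2*k + 3)).
Factor: A=1/3; B=1; C=k + 3/2.
Solve (1/3)·f(k+1) − (1)·f(k) = k + 3/2.
Bound: deg f ≤ 1.
Match coefficients ⇒ f(k) = -3*(k + 2)/2.
Certificate R = B(k−1)f/C = -3*(k + 2)/(2*k + 3) gives s_k = (-k - 2)/3**k.
Verify: (2*k + 3)/(3*3**k) matches t_k.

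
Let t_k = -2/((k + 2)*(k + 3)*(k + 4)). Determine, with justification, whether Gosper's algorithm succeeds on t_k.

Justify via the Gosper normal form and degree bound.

Yes. s_k = k*(-k - 5)/(6*(k + 2)*(k + 3)).

Ratio r(k) = (k + 2)/(k + 5).
A = k + 2, B = k + 5, C = 1.
Key eq: (k + 2)·f(k+1) = (k + 4)·f(k) + (1).
Bound: deg f ≤ 2.
A polynomial solution: f(k) = k*(k + 5)/12.
Certificate R = B(k−1)f/C = k*(k + 4)*(k + 5)/12 gives s_k = k*(-k - 5)/(6*(k + 2)*(k + 3)).
Check: Δs_k = -2/(k**3 + 9*k**2 + 26*k + 24). ✓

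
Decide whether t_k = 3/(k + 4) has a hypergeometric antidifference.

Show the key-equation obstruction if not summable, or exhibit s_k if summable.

No — the linear system for f has no solution.

Step 1: r(k) = (k + 4)/(k + 5).
Normal form (A,B,C) = (k + 4, k + 5, 1).
f must satisfy (k + 4)·f(k+1) − (k + 4)·f(k) = 1.
deg f ≤ 0 (via 1,1,0).
f = c0 ⇒ A·f(k+1) − B(k−1)·f(k) − C = -1. The system {-1 = 0} is inconsistent; no antidifference.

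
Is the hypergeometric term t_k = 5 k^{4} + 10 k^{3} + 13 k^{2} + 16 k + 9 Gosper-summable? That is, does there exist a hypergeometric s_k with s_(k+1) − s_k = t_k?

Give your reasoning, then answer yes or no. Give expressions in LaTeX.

r(k) = (5*k**4 + 30*k**3 + 73*k**2 + 92*k + 53)/(5*k**4 + 10*k**3 + 13*k**2 + 16*k + 9) after simplifying.
Gosper form: A/B · C(k+1)/C(k) with A=1, B=1, C=k**4 + 2*k**3 + 13*k**2/5 + 16*k/5 + 9/5.
Set up (1)·f(k+1) − (1)·f(k) − (k**4 + 2*k**3 + 13*k**2/5 + 16*k/5 + 9/5) = 0.
Degrees (0,0,4) ⇒ d ≤ 5.
A polynomial solution: f(k) = k*(k**4 + k**2 + 4*k + 3)/5.
So s_k = (B(k−1)f/C)·t_k = (k*(k**4 + k**2 + 4*k + 3)/(5*k**4 + 10*k**3 + 13*k**2 + 16*k + 9))·t_k = k*(k**4 + k**2 + 4*k + 3).
Δs = 5*k**4 + 10*k**3 + 13*k**2 + 16*k + 9, as required.

Yes. s_k = k \left(k^{4} + k^{2} + 4 k + 3\right).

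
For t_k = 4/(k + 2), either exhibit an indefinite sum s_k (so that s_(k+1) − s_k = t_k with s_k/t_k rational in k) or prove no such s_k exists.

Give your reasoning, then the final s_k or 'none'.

Ratio r(k) = (k + 2)/(k + 3).
Normal form (A,B,C) = (k + 2, k + 3, 1).
Set up (k + 2)·f(k+1) − (k + 2)·f(k) − (1) = 0.
d = 0 from the (1,1,0) case.
f = c0 ⇒ A·f(k+1) − B(k−1)·f(k) − C = -1. The system {-1 = 0} is inconsistent; no antidifference.

none — t_k is not Gosper-summable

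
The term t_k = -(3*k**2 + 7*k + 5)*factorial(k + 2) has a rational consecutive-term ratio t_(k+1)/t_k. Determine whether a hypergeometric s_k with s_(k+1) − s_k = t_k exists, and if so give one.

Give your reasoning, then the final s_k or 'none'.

The ratio is (k + 3)*(7*k + 3*(k + 1)**2 + 12)/(3*k**2 + 7*k + 5).
Take A(k)=k + 3, B(k)=1, C(k)=k**2 + 7*k/3 + 5/3.
Need (k + 3)·f(k+1) − (1)·f(k) = k**2 + 7*k/3 + 5/3.
Degrees (1,0,2) ⇒ d ≤ 1.
Solving with deg f ≤ 1: f(k) = (3*k - 2)/3.
Get s_k = R·t_k = -(3*k - 2)*factorial(k + 2) with R(k) = B(k−1)f(k)/C(k) = (3*k - 2)/(3*k**2 + 7*k + 5).
Verify: -(3*k**2 + 7*k + 5)*factorial(k + 2) matches t_k.

s_k = -(3*k - 2)*factorial(k + 2)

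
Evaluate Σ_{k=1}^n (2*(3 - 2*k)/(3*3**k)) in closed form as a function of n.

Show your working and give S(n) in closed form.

r(k) = (2*k - 1)/(3*(2*k - 3)) after simplifying.
Factor: A=1/3; B=1; C=k - 3/2.
Key eq: (1/3)·f(k+1) = (1)·f(k) + (k - 3/2).
From deg A=0, deg B=0, deg C=1: d=1.
Coefficient equations give f(k) = -3*(k - 1)/2.
Get s_k = R·t_k = 2*(k - 1)/3**k with R(k) = B(k−1)f(k)/C(k) = -3*(k - 1)/(2*k - 3).
s_(k+1) − s_k = 2*(3 - 2*k)/(3*3**k) = t_k.
s_(n+1) = 2*3**(-n - 1)*n and s_(1) = 0, so S(n) = 2*3**(-n - 1)*n.

S(n) = 2*3**(-n - 1)*n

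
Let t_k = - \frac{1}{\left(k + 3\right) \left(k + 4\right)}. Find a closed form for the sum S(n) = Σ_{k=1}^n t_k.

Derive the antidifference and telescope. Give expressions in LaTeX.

S(n) = - \frac{n}{4 n + 16}

The ratio is (k + 3)/(k + 5).
Factor: A=k + 3; B=k + 5; C=1.
Solve (k + 3)·f(k+1) − (k + 4)·f(k) = 1.
From deg A=1, deg B=1, deg C=0: d=1.
Coefficient equations give f(k) = k/3.
Get s_k = R·t_k = -k/(3*k + 9) with R(k) = B(k−1)f(k)/C(k) = k*(k + 4)/3.
Verify: -1/(k**2 + 7*k + 12) matches t_k.
Evaluate: s_(n+1) = (-n - 1)/(3*(n + 4)); subtract s_(1) = -1/12 ⇒ S(n) = -n/(4*n + 16).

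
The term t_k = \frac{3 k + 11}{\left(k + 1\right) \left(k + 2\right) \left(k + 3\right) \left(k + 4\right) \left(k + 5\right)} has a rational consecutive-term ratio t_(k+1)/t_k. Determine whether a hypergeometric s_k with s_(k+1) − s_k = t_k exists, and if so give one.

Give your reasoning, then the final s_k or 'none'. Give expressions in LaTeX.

t_(k+1)/t_k = (k + 1)*(3*k + 14)/((k + 6)*(3*k + 11)).
Factor: A=k + 1; B=k + 6; C=k + 11/3.
Key eq: (k + 1)·f(k+1) = (k + 5)·f(k) + (k + 11/3).
Degrees (1,1,1) ⇒ d ≤ 4.
Solving with deg f ≤ 4: f(k) = k*(k + 3)*(k**2 + 7*k + 14)/24.
Get s_k = R·t_k = k*(k**2 + 7*k + 14)/(8*(k**3 + 7*k**2 + 14*k + 8)) with R(k) = B(k−1)f(k)/C(k) = k*(k + 3)*(k + 5)*(k**2 + 7*k + 14)/(8*(3*k + 11)).
s_(k+1) − s_k = (3*k + 11)/(k**5 + 15*k**4 + 85*k**3 + 225*k**2 + 274*k + 120) = t_k.

s_k = \frac{k \left(k^{2} + 7 k + 14\right)}{8 \left(k^{3} + 7 k^{2} + 14 k + 8\right)}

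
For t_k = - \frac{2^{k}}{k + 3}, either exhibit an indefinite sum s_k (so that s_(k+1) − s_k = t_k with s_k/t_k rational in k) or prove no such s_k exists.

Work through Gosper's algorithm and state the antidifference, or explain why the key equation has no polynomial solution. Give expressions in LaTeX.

no hypergeometric antidifference exists

r(k) = 2*(k + 3)/(k + 4) after simplifying.
So A=2*k + 6 and B=k + 4, with C=1.
Solve (2*k + 6)·f(k+1) − (k + 3)·f(k) = 1.
deg f ≤ -1 (via 1,1,0).
Bound -1 < 0, so the key equation has no polynomial solution.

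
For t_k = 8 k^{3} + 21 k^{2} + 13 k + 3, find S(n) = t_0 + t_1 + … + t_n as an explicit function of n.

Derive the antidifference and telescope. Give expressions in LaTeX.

S(n) = 2 n^{4} + 11 n^{3} + 19 n^{2} + 13 n + 3

t_(k+1)/t_k = (8*k**3 + 45*k**2 + 79*k + 45)/(8*k**3 + 21*k**2 + 13*k + 3).
So A=1 and B=1, with C=k**3 + 21*k**2/8 + 13*k/8 + 3/8.
Set up (1)·f(k+1) − (1)·f(k) − (k**3 + 21*k**2/8 + 13*k/8 + 3/8) = 0.
From deg A=0, deg B=0, deg C=3: d=4.
Solving with deg f ≤ 4: f(k) = k**2*(k + 2)*(2*k - 1)/8.
R(k) = B(k−1)·f(k)/C(k) = k**2*(k + 2)*(2*k - 1)/(8*k**3 + 21*k**2 + 13*k + 3); s_k = R·t_k = k**2*(2*k**2 + 3*k - 2).
s_(k+1) − s_k = 8*k**3 + 21*k**2 + 13*k + 3 = t_k.
Σ_(k=0)^n t_k = s_(n+1) − s_(0) = (2*n**4 + 11*n**3 + 19*n**2 + 13*n + 3) − (0), i.e. 2*n**4 + 11*n**3 + 19*n**2 + 13*n + 3.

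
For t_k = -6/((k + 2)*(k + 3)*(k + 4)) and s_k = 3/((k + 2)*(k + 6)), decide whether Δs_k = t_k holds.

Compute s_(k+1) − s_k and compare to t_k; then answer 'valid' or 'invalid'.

Invalid: residual 9*(3*k + 16)/(k**5 + 22*k**4 + 185*k**3 + 740*k**2 + 1404*k + 1008) ≠ 0.

s_(k+1) = 3/((k + 3)*(k + 7))
s_(k+1) − s_k = 3*(-2*k - 9)/(k**4 + 18*k**3 + 113*k**2 + 288*k + 252)
(s_(k+1) − s_k) − t_k = 9*(3*k + 16)/(k**5 + 22*k**4 + 185*k**3 + 740*k**2 + 1404*k + 1008)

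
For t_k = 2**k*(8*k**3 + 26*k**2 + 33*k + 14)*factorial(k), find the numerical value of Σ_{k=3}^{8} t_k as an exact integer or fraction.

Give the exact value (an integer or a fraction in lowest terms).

Σ = 65213888400

r(k) = 2*(8*k**4 + 58*k**3 + 159*k**2 + 190*k + 81)/(8*k**3 + 26*k**2 + 33*k + 14) after simplifying.
Gosper form: A/B · C(k+1)/C(k) with A=2*k + 2, B=1, C=k**3 + 13*k**2/4 + 33*k/8 + 7/4.
Solve (2*k + 2)·f(k+1) − (1)·f(k) = k**3 + 13*k**2/4 + 33*k/8 + 7/4.
From deg A=1, deg B=0, deg C=3: d=2.
A polynomial solution: f(k) = k*(4*k + 3)/8.
R(k) = B(k−1)·f(k)/C(k) = k*(4*k + 3)/(8*k**3 + 26*k**2 + 33*k + 14); s_k = R·t_k = 2**k*k*(4*k + 3)*factorial(k).
Check: Δs_k = 2**k*(8*k**3 + 26*k**2 + 33*k + 14)*factorial(k). ✓
Telescoping: Σ = s_(9) − s_(3) = 65213890560 − (2160) = 65213888400.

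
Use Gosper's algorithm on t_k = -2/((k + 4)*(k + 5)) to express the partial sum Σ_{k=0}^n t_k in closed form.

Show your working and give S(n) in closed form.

S(n) = (-n - 1)/(2*(n + 5))

Ratio r(k) = (k + 4)/(k + 6).
A = k + 4, B = k + 6, C = 1.
f must satisfy (k + 4)·f(k+1) − (k + 5)·f(k) = 1.
Bound: deg f ≤ 1.
Match coefficients ⇒ f(k) = k/4.
R(k) = B(k−1)·f(k)/C(k) = k*(k + 5)/4; s_k = R·t_k = -k/(2*k + 8).
Δs = -2/(k**2 + 9*k + 20), as required.
Evaluate: s_(n+1) = (-n - 1)/(2*(n + 5)); subtract s_(0) = 0 ⇒ S(n) = (-n - 1)/(2*(n + 5)).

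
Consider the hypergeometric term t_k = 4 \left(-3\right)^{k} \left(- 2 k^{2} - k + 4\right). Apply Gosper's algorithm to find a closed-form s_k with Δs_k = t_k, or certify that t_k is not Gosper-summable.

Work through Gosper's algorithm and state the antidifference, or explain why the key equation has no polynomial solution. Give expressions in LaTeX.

Ratio r(k) = 3*(-2*k**2 - 5*k + 1)/(2*k**2 + k - 4).
A = -3, B = 1, C = k**2 + k/2 - 2.
Need (-3)·f(k+1) − (1)·f(k) = k**2 + k/2 - 2.
Degrees (0,0,2) ⇒ d ≤ 2.
Coefficient equations give f(k) = -(k - 2)*(k + 1)/4.
Then R = B(k−1)f/C = -(k - 2)*(k + 1)/(2*(2*k**2 + k - 4)), so s_k = R(k)·t_k = 2*(-3)**k*(k**2 - k - 2).
Check: Δs_k = 4*(-3)**k*(-2*k**2 - k + 4). ✓

s_k = 2 \left(-3\right)^{k} \left(k^{2} - k - 2\right)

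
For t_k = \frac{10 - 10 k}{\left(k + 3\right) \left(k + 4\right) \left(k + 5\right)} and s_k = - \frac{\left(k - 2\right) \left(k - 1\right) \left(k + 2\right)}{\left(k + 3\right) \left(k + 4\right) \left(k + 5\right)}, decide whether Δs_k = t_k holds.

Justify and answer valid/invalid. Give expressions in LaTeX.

s_(k+1) = -k*(k - 1)*(k + 3)/((k + 4)*(k + 5)*(k + 6))
s_(k+1) − s_k = (-13*k**2 - 11*k + 24)/(k**4 + 18*k**3 + 119*k**2 + 342*k + 360)
(s_(k+1) − s_k) − t_k = 3*(-k**2 + 13*k - 12)/(k**4 + 18*k**3 + 119*k**2 + 342*k + 360)

Invalid: residual \frac{3 \left(- k^{2} + 13 k - 12\right)}{k^{4} + 18 k^{3} + 119 k^{2} + 342 k + 360} ≠ 0.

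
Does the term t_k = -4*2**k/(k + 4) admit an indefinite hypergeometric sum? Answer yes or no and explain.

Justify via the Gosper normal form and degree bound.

The ratio is 2*(k + 4)/(k + 5).
Gosper form: A/B · C(k+1)/C(k) with A=2*k + 8, B=k + 5, C=1.
Solve (2*k + 8)·f(k+1) − (k + 4)·f(k) = 1.
From deg A=1, deg B=1, deg C=0: d=-1.
d = -1 < 0 ⇒ no nonzero polynomial f; not summable.

No — t_k has no hypergeometric antidifference.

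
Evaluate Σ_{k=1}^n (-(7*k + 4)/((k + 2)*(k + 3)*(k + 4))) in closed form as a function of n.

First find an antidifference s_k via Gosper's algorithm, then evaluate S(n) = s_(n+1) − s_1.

S(n) = n*(-4*n - 7)/(3*(n**2 + 7*n + 12))

The ratio is (k + 2)*(7*k + 11)/((k + 5)*(7*k + 4)).
Factor: A=k + 2; B=k + 5; C=k + 4/7.
f must satisfy (k + 2)·f(k+1) − (k + 4)·f(k) = k + 4/7.
Degrees (1,1,1) ⇒ d ≤ 2.
Solve for f: f(k) = k*(3*k + 1)/14 (degree 2 ≤ 2).
So s_k = (B(k−1)f/C)·t_k = (k*(k + 4)*(3*k + 1)/(2*(7*k + 4)))·t_k = k*(-3*k - 1)/(2*(k + 2)*(k + 3)).
s_(k+1) − s_k = (-7*k - 4)/(k**3 + 9*k**2 + 26*k + 24) = t_k.
s_(n+1) = (-3*n**2 - 7*n - 4)/(2*(n**2 + 7*n + 12)) and s_(1) = -1/6, so S(n) = n*(-4*n - 7)/(3*(n**2 + 7*n + 12)).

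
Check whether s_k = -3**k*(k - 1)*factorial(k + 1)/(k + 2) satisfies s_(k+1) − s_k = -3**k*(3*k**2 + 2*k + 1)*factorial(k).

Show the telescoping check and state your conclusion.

s_(k+1) = -3**(k + 1)*k*factorial(k + 2)/(k + 3)
s_(k+1) − s_k = -3**k*(3*k**3 + 11*k**2 + 10*k + 3)*factorial(k + 1)/((k + 2)*(k + 3))
(s_(k+1) − s_k) − t_k = 3**k*(3*k**3 + 8*k**2 + 4*k + 3)*factorial(k)/((k + 2)*(k + 3))

Invalid: residual 3**k*(3*k**3 + 8*k**2 + 4*k + 3)*factorial(k)/((k + 2)*(k + 3)) ≠ 0.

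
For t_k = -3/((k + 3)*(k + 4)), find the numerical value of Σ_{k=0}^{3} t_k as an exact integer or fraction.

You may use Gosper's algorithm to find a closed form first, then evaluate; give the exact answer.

Σ = -4/7

Step 1: r(k) = (k + 3)/(k + 5).
So A=k + 3 and B=k + 5, with C=1.
f must satisfy (k + 3)·f(k+1) − (k + 4)·f(k) = 1.
Bound: deg f ≤ 1.
Solve for f: f(k) = k/3 (degree 1 ≤ 1).
Certificate R = B(k−1)f/C = k*(k + 4)/3 gives s_k = -k/(k + 3).
Δs = -3/(k**2 + 7*k + 12), as required.
Telescoping: Σ = s_(4) − s_(0) = -4/7 − (0) = -4/7.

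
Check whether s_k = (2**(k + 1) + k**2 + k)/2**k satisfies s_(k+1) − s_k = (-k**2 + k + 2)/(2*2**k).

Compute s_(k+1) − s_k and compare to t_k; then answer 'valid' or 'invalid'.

s_(k+1) = (4*2**k + k + (k + 1)**2 + 1)/(2*2**k)
s_(k+1) − s_k = (-k**2 + k + 2)/(2*2**k)
(s_(k+1) − s_k) − t_k = 0

valid; difference matches t_k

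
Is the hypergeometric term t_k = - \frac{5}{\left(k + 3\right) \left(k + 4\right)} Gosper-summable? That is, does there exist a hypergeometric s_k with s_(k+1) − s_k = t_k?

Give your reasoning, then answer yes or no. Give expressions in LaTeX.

Yes. s_k = - \frac{5 k}{3 k + 9}.

t_(k+1)/t_k = (k + 3)/(k + 5).
A = k + 3, B = k + 5, C = 1.
Solve (k + 3)·f(k+1) − (k + 4)·f(k) = 1.
d = 1 from the (1,1,0) case.
Solve for f: f(k) = k/3 (degree 1 ≤ 1).
Certificate R = B(k−1)f/C = k*(k + 4)/3 gives s_k = -5*k/(3*k + 9).
Check: Δs_k = -5/(k**2 + 7*k + 12). ✓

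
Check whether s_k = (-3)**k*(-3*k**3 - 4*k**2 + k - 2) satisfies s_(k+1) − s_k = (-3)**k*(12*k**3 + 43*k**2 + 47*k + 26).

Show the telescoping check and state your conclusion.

s_(k+1) = 3*(-3)**k*(3*k**3 + 13*k**2 + 16*k + 8)
s_(k+1) − s_k = (-3)**k*(12*k**3 + 43*k**2 + 47*k + 26)
(s_(k+1) − s_k) − t_k = 0

Valid: the claim telescopes to t_k.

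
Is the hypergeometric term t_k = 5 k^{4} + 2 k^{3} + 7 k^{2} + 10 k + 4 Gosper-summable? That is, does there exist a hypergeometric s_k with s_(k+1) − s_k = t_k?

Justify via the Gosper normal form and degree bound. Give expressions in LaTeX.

r(k) = (5*k**4 + 22*k**3 + 43*k**2 + 50*k + 28)/(5*k**4 + 2*k**3 + 7*k**2 + 10*k + 4) after simplifying.
Take A(k)=1, B(k)=1, C(k)=k**4 + 2*k**3/5 + 7*k**2/5 + 2*k + 4/5.
Need (1)·f(k+1) − (1)·f(k) = k**4 + 2*k**3/5 + 7*k**2/5 + 2*k + 4/5.
From deg A=0, deg B=0, deg C=4: d=5.
A polynomial solution: f(k) = k**2*(k**3 - 2*k**2 + 3*k + 2)/5.
Get s_k = R·t_k = k**2*(k**3 - 2*k**2 + 3*k + 2) with R(k) = B(k−1)f(k)/C(k) = k**2*(k**3 - 2*k**2 + 3*k + 2)/(5*k**4 + 2*k**3 + 7*k**2 + 10*k + 4).
Δs = 5*k**4 + 2*k**3 + 7*k**2 + 10*k + 4, as required.

Yes. s_k = k^{2} \left(k^{3} - 2 k^{2} + 3 k + 2\right).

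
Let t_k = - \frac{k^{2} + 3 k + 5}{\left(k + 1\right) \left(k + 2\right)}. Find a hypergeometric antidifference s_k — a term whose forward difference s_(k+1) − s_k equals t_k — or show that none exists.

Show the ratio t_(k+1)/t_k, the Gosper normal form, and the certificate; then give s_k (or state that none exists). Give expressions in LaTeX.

s_k = \frac{k \left(- k - 4\right)}{k + 1}

Step 1: r(k) = (k + 1)*(3*k + (k + 1)**2 + 8)/((k + 3)*(k**2 + 3*k + 5)).
A = k + 1, B = k + 3, C = k**2 + 3*k + 5.
Solve (k + 1)·f(k+1) − (k + 2)·f(k) = k**2 + 3*k + 5.
Bound: deg f ≤ 2.
A polynomial solution: f(k) = k*(k + 4).
So s_k = (B(k−1)f/C)·t_k = (k*(k + 2)*(k + 4)/(k**2 + 3*k + 5))·t_k = k*(-k - 4)/(k + 1).
s_(k+1) − s_k = (-k**2 - 3*k - 5)/(k**2 + 3*k + 2) = t_k.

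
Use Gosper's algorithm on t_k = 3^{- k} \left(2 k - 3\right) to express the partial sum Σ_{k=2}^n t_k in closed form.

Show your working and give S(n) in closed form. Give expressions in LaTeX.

S(n) = \frac{1}{3} - 3^{- n} n

Compute t_(k+1)/t_k: get (2*k - 1)/(3*(2*k - 3)).
Take A(k)=1/3, B(k)=1, C(k)=k - 3/2.
Need (1/3)·f(k+1) − (1)·f(k) = k - 3/2.
From deg A=0, deg B=0, deg C=1: d=1.
Solve for f: f(k) = -3*(k - 1)/2 (degree 1 ≤ 1).
Then R = B(k−1)f/C = -3*(k - 1)/(2*k - 3), so s_k = R(k)·t_k = 3**(1 - k)*(1 - k).
Verify: (2*k - 3)/3**k matches t_k.
Σ_(k=2)^n t_k = s_(n+1) − s_(2) = (-n/3**n) − (-1/3), i.e. 1/3 - n/3**n.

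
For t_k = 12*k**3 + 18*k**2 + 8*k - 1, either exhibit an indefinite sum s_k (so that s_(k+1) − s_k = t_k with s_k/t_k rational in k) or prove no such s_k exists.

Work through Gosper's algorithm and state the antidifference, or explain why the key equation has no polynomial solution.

r(k) = (12*k**3 + 54*k**2 + 80*k + 37)/(12*k**3 + 18*k**2 + 8*k - 1) after simplifying.
Take A(k)=1, B(k)=1, C(k)=k**3 + 3*k**2/2 + 2*k/3 - 1/12.
Need (1)·f(k+1) − (1)·f(k) = k**3 + 3*k**2/2 + 2*k/3 - 1/12.
From deg A=0, deg B=0, deg C=3: d=4.
Match coefficients ⇒ f(k) = k*(3*k**3 - 2*k - 2)/12.
So s_k = (B(k−1)f/C)·t_k = (k*(3*k**3 - 2*k - 2)/(12*k**3 + 18*k**2 + 8*k - 1))·t_k = k*(3*k**3 - 2*k - 2).
s_(k+1) − s_k = 12*k**3 + 18*k**2 + 8*k - 1 = t_k.

s_k = k*(3*k**3 - 2*k - 2)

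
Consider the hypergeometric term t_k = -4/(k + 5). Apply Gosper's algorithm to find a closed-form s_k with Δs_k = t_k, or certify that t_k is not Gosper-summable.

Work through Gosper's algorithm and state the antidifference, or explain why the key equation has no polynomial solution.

The ratio is (k + 5)/(k + 6).
Factor: A=k + 5; B=k + 6; C=1.
f must satisfy (k + 5)·f(k+1) − (k + 5)·f(k) = 1.
deg f ≤ 0 (via 1,1,0).
Generic f = c0 gives residual -1; -1 = 0 cannot hold, so t_k is not Gosper-summable.

none (Gosper's algorithm certifies no s_k)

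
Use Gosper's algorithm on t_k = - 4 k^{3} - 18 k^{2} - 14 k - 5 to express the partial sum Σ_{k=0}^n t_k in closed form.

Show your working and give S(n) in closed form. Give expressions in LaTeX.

Ratio r(k) = (4*k**3 + 30*k**2 + 62*k + 41)/(4*k**3 + 18*k**2 + 14*k + 5).
Normal form (A,B,C) = (1, 1, k**3 + 9*k**2/2 + 7*k/2 + 5/4).
Solve (1)·f(k+1) − (1)·f(k) = k**3 + 9*k**2/2 + 7*k/2 + 5/4.
deg f ≤ 4 (via 0,0,3).
A polynomial solution: f(k) = k*(k**3 + 4*k**2 - k + 1)/4.
R(k) = B(k−1)·f(k)/C(k) = k*(k**3 + 4*k**2 - k + 1)/(4*k**3 + 18*k**2 + 14*k + 5); s_k = R·t_k = k*(-k**3 - 4*k**2 + k - 1).
s_(k+1) − s_k = -4*k**3 - 18*k**2 - 14*k - 5 = t_k.
Evaluate: s_(n+1) = -n**4 - 8*n**3 - 17*n**2 - 15*n - 5; subtract s_(0) = 0 ⇒ S(n) = -n**4 - 8*n**3 - 17*n**2 - 15*n - 5.

S(n) = - n^{4} - 8 n^{3} - 17 n^{2} - 15 n - 5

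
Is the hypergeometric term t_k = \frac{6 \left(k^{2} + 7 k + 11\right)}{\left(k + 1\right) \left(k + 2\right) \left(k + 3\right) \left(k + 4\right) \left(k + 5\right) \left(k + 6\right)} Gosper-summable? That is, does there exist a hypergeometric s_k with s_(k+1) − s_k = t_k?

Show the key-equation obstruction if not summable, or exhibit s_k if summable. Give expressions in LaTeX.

Yes. s_k = \frac{2 k \left(k^{2} + 9 k + 23\right)}{15 \left(k^{3} + 9 k^{2} + 23 k + 15\right)}.

Ratio r(k) = (k + 1)*(7*k + (k + 1)**2 + 18)/((k + 7)*(k**2 + 7*k + 11)).
Take A(k)=k + 1, B(k)=k + 7, C(k)=k**2 + 7*k + 11.
Need (k + 1)·f(k+1) − (k + 6)·f(k) = k**2 + 7*k + 11.
deg f ≤ 5 (via 1,1,2).
Match coefficients ⇒ f(k) = k*(k + 2)*(k + 4)*(k**2 + 9*k + 23)/45.
Certificate R = B(k−1)f/C = k*(k + 2)*(k + 4)*(k + 6)*(k**2 + 9*k + 23)/(45*(k**2 + 7*k + 11)) gives s_k = 2*k*(k**2 + 9*k + 23)/(15*(k**3 + 9*k**2 + 23*k + 15)).
Check: Δs_k = 6*(k**2 + 7*k + 11)/(k**6 + 21*k**5 + 175*k**4 + 735*k**3 + 1624*k**2 + 1764*k + 720). ✓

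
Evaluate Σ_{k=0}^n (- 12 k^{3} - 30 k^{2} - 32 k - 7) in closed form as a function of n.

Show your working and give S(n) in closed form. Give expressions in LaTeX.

t_(k+1)/t_k = (12*k**3 + 66*k**2 + 128*k + 81)/(12*k**3 + 30*k**2 + 32*k + 7).
Factor: A=1; B=1; C=k**3 + 5*k**2/2 + 8*k/3 + 7/12.
Set up (1)·f(k+1) − (1)·f(k) − (k**3 + 5*k**2/2 + 8*k/3 + 7/12) = 0.
d = 4 from the (0,0,3) case.
Coefficient equations give f(k) = k*(3*k**3 + 4*k**2 + 4*k - 4)/12.
Certificate R = B(k−1)f/C = k*(3*k**3 + 4*k**2 + 4*k - 4)/(12*k**3 + 30*k**2 + 32*k + 7) gives s_k = k*(-3*k**3 - 4*k**2 - 4*k + 4).
s_(k+1) − s_k = -12*k**3 - 30*k**2 - 32*k - 7 = t_k.
Evaluate: s_(n+1) = -3*n**4 - 16*n**3 - 34*n**2 - 28*n - 7; subtract s_(0) = 0 ⇒ S(n) = -3*n**4 - 16*n**3 - 34*n**2 - 28*n - 7.

S(n) = - 3 n^{4} - 16 n^{3} - 34 n^{2} - 28 n - 7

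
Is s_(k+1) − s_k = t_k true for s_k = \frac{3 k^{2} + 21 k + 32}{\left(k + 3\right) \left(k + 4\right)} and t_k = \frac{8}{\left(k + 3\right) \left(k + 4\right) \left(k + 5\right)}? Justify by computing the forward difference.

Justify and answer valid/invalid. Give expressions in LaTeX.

s_(k+1) = (21*k + 3*(k + 1)**2 + 53)/((k + 4)*(k + 5))
s_(k+1) − s_k = 8/(k**3 + 12*k**2 + 47*k + 60)
(s_(k+1) − s_k) − t_k = 0

Valid — Δs_k = t_k.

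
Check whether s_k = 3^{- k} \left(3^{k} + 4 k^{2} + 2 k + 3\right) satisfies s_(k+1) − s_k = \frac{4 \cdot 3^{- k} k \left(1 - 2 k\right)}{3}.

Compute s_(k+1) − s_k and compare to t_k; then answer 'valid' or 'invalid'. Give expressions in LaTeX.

s_(k+1) = (3*3**k + 4*k**2 + 10*k + 9)/(3*3**k)
s_(k+1) − s_k = 4*k*(1 - 2*k)/(3*3**k)
(s_(k+1) − s_k) − t_k = 0

valid; difference matches t_k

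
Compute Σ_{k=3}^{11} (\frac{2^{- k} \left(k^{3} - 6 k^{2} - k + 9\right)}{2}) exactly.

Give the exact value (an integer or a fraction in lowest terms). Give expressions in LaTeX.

Ratio r(k) = (k**3 - 3*k**2 - 10*k + 3)/(2*(k**3 - 6*k**2 - k + 9)).
Factor: A=1/2; B=1; C=k**3 - 6*k**2 - k + 9.
Solve (1/2)·f(k+1) − (1)·f(k) = k**3 - 6*k**2 - k + 9.
From deg A=0, deg B=0, deg C=3: d=3.
Solve for f: f(k) = -2*(k**3 - 3*k**2 - 4*k + 3) (degree 3 ≤ 3).
Get s_k = R·t_k = (-k**3 + 3*k**2 + 4*k - 3)/2**k with R(k) = B(k−1)f(k)/C(k) = -2*(k**3 - 3*k**2 - 4*k + 3)/(k**3 - 6*k**2 - k + 9).
s_(k+1) − s_k = (k**3 - 6*k**2 - k + 9)/(2*2**k) = t_k.
Σ_(k=3)^(11) t_k = s_(12) − s_(3) = -1251/4096 − (9/8) = -5859/4096.

Σ = -5859/4096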